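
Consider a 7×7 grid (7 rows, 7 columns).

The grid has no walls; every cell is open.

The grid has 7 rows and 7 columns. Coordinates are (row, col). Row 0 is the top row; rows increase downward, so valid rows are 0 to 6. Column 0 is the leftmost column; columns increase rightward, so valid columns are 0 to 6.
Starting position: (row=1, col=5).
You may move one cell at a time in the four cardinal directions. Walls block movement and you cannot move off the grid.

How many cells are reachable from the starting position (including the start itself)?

BFS flood-fill from (row=1, col=5):
  Distance 0: (row=1, col=5)
  Distance 1: (row=0, col=5), (row=1, col=4), (row=1, col=6), (row=2, col=5)
  Distance 2: (row=0, col=4), (row=0, col=6), (row=1, col=3), (row=2, col=4), (row=2, col=6), (row=3, col=5)
  Distance 3: (row=0, col=3), (row=1, col=2), (row=2, col=3), (row=3, col=4), (row=3, col=6), (row=4, col=5)
  Distance 4: (row=0, col=2), (row=1, col=1), (row=2, col=2), (row=3, col=3), (row=4, col=4), (row=4, col=6), (row=5, col=5)
  Distance 5: (row=0, col=1), (row=1, col=0), (row=2, col=1), (row=3, col=2), (row=4, col=3), (row=5, col=4), (row=5, col=6), (row=6, col=5)
  Distance 6: (row=0, col=0), (row=2, col=0), (row=3, col=1), (row=4, col=2), (row=5, col=3), (row=6, col=4), (row=6, col=6)
  Distance 7: (row=3, col=0), (row=4, col=1), (row=5, col=2), (row=6, col=3)
  Distance 8: (row=4, col=0), (row=5, col=1), (row=6, col=2)
  Distance 9: (row=5, col=0), (row=6, col=1)
  Distance 10: (row=6, col=0)
Total reachable: 49 (grid has 49 open cells total)

Answer: Reachable cells: 49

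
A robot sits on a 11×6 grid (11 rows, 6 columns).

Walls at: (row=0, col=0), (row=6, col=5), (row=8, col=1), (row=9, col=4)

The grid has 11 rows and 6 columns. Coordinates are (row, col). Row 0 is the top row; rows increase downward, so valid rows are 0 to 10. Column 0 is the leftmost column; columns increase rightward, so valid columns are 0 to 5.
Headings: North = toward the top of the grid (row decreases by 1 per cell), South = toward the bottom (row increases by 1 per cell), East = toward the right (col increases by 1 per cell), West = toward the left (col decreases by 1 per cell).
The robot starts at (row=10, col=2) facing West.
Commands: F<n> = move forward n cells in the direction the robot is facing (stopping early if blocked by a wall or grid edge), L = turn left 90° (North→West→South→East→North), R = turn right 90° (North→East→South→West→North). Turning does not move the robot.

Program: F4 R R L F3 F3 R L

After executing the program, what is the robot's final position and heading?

Answer: Final position: (row=4, col=0), facing North

Derivation:
Start: (row=10, col=2), facing West
  F4: move forward 2/4 (blocked), now at (row=10, col=0)
  R: turn right, now facing North
  R: turn right, now facing East
  L: turn left, now facing North
  F3: move forward 3, now at (row=7, col=0)
  F3: move forward 3, now at (row=4, col=0)
  R: turn right, now facing East
  L: turn left, now facing North
Final: (row=4, col=0), facing North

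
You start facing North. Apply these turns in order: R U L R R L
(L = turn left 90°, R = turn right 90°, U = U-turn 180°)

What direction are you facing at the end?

Answer: Final heading: West

Derivation:
Start: North
  R (right (90° clockwise)) -> East
  U (U-turn (180°)) -> West
  L (left (90° counter-clockwise)) -> South
  R (right (90° clockwise)) -> West
  R (right (90° clockwise)) -> North
  L (left (90° counter-clockwise)) -> West
Final: West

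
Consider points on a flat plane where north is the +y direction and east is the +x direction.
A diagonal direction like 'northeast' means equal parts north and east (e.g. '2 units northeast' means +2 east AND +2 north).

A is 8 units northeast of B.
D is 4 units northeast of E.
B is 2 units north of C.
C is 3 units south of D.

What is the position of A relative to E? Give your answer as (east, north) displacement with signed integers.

Answer: A is at (east=12, north=11) relative to E.

Derivation:
Place E at the origin (east=0, north=0).
  D is 4 units northeast of E: delta (east=+4, north=+4); D at (east=4, north=4).
  C is 3 units south of D: delta (east=+0, north=-3); C at (east=4, north=1).
  B is 2 units north of C: delta (east=+0, north=+2); B at (east=4, north=3).
  A is 8 units northeast of B: delta (east=+8, north=+8); A at (east=12, north=11).
Therefore A relative to E: (east=12, north=11).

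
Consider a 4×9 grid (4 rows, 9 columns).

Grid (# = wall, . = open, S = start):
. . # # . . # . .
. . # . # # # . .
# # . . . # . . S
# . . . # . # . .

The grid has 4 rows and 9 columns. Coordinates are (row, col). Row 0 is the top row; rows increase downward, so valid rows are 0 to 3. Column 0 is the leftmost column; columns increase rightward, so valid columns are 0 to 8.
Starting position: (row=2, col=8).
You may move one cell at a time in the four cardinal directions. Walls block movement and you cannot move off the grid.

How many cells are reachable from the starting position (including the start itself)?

BFS flood-fill from (row=2, col=8):
  Distance 0: (row=2, col=8)
  Distance 1: (row=1, col=8), (row=2, col=7), (row=3, col=8)
  Distance 2: (row=0, col=8), (row=1, col=7), (row=2, col=6), (row=3, col=7)
  Distance 3: (row=0, col=7)
Total reachable: 9 (grid has 23 open cells total)

Answer: Reachable cells: 9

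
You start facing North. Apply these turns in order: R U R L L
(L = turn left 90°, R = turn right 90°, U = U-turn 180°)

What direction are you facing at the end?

Start: North
  R (right (90° clockwise)) -> East
  U (U-turn (180°)) -> West
  R (right (90° clockwise)) -> North
  L (left (90° counter-clockwise)) -> West
  L (left (90° counter-clockwise)) -> South
Final: South

Answer: Final heading: South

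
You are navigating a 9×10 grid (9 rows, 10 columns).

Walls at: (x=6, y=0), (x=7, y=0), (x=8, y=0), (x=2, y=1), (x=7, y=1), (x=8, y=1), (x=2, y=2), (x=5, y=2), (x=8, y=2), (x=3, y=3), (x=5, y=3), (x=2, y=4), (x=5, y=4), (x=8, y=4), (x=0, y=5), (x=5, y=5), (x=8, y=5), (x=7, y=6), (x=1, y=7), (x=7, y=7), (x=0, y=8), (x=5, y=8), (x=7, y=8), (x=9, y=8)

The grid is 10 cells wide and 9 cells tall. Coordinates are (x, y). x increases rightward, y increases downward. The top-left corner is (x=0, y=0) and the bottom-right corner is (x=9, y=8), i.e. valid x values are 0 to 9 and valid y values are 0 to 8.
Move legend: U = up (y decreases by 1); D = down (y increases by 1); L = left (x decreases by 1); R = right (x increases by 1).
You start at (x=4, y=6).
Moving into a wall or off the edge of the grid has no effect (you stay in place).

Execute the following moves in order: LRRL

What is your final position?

Answer: Final position: (x=4, y=6)

Derivation:
Start: (x=4, y=6)
  L (left): (x=4, y=6) -> (x=3, y=6)
  R (right): (x=3, y=6) -> (x=4, y=6)
  R (right): (x=4, y=6) -> (x=5, y=6)
  L (left): (x=5, y=6) -> (x=4, y=6)
Final: (x=4, y=6)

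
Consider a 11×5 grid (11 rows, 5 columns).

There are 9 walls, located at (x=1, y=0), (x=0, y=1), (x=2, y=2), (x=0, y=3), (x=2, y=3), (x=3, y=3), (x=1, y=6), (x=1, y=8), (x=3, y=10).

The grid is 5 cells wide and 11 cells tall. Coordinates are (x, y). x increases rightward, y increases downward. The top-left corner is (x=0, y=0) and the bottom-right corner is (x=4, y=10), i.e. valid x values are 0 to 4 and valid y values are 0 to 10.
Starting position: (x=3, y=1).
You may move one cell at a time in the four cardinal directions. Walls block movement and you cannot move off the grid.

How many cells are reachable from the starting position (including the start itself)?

BFS flood-fill from (x=3, y=1):
  Distance 0: (x=3, y=1)
  Distance 1: (x=3, y=0), (x=2, y=1), (x=4, y=1), (x=3, y=2)
  Distance 2: (x=2, y=0), (x=4, y=0), (x=1, y=1), (x=4, y=2)
  Distance 3: (x=1, y=2), (x=4, y=3)
  Distance 4: (x=0, y=2), (x=1, y=3), (x=4, y=4)
  Distance 5: (x=1, y=4), (x=3, y=4), (x=4, y=5)
  Distance 6: (x=0, y=4), (x=2, y=4), (x=1, y=5), (x=3, y=5), (x=4, y=6)
  Distance 7: (x=0, y=5), (x=2, y=5), (x=3, y=6), (x=4, y=7)
  Distance 8: (x=0, y=6), (x=2, y=6), (x=3, y=7), (x=4, y=8)
  Distance 9: (x=0, y=7), (x=2, y=7), (x=3, y=8), (x=4, y=9)
  Distance 10: (x=1, y=7), (x=0, y=8), (x=2, y=8), (x=3, y=9), (x=4, y=10)
  Distance 11: (x=0, y=9), (x=2, y=9)
  Distance 12: (x=1, y=9), (x=0, y=10), (x=2, y=10)
  Distance 13: (x=1, y=10)
Total reachable: 45 (grid has 46 open cells total)

Answer: Reachable cells: 45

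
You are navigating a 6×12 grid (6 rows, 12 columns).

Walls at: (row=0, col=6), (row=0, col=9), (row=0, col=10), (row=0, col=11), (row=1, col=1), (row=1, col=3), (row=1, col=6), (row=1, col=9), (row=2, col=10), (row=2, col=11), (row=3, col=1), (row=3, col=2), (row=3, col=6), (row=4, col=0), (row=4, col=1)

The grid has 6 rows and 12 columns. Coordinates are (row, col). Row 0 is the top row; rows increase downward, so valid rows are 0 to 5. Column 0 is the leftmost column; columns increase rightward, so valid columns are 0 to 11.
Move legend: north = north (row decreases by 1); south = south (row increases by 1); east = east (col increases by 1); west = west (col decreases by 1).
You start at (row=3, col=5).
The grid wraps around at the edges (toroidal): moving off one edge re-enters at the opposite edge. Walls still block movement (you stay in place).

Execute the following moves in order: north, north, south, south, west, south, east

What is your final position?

Answer: Final position: (row=4, col=5)

Derivation:
Start: (row=3, col=5)
  north (north): (row=3, col=5) -> (row=2, col=5)
  north (north): (row=2, col=5) -> (row=1, col=5)
  south (south): (row=1, col=5) -> (row=2, col=5)
  south (south): (row=2, col=5) -> (row=3, col=5)
  west (west): (row=3, col=5) -> (row=3, col=4)
  south (south): (row=3, col=4) -> (row=4, col=4)
  east (east): (row=4, col=4) -> (row=4, col=5)
Final: (row=4, col=5)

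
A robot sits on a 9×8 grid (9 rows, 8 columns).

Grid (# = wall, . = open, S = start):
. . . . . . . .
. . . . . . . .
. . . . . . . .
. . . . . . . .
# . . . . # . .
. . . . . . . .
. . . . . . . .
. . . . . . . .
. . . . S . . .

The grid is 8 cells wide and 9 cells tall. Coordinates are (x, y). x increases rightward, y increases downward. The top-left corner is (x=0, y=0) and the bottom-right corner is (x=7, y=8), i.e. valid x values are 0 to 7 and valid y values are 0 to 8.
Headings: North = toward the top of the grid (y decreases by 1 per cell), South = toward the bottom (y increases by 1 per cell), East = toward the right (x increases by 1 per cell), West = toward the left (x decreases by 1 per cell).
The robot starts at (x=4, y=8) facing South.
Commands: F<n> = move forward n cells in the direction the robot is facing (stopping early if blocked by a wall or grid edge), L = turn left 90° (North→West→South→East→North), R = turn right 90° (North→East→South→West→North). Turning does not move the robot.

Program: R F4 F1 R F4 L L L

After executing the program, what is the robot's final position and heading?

Answer: Final position: (x=0, y=5), facing East

Derivation:
Start: (x=4, y=8), facing South
  R: turn right, now facing West
  F4: move forward 4, now at (x=0, y=8)
  F1: move forward 0/1 (blocked), now at (x=0, y=8)
  R: turn right, now facing North
  F4: move forward 3/4 (blocked), now at (x=0, y=5)
  L: turn left, now facing West
  L: turn left, now facing South
  L: turn left, now facing East
Final: (x=0, y=5), facing East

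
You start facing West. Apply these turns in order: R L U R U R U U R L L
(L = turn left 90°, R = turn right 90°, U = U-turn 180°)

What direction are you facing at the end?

Start: West
  R (right (90° clockwise)) -> North
  L (left (90° counter-clockwise)) -> West
  U (U-turn (180°)) -> East
  R (right (90° clockwise)) -> South
  U (U-turn (180°)) -> North
  R (right (90° clockwise)) -> East
  U (U-turn (180°)) -> West
  U (U-turn (180°)) -> East
  R (right (90° clockwise)) -> South
  L (left (90° counter-clockwise)) -> East
  L (left (90° counter-clockwise)) -> North
Final: North

Answer: Final heading: North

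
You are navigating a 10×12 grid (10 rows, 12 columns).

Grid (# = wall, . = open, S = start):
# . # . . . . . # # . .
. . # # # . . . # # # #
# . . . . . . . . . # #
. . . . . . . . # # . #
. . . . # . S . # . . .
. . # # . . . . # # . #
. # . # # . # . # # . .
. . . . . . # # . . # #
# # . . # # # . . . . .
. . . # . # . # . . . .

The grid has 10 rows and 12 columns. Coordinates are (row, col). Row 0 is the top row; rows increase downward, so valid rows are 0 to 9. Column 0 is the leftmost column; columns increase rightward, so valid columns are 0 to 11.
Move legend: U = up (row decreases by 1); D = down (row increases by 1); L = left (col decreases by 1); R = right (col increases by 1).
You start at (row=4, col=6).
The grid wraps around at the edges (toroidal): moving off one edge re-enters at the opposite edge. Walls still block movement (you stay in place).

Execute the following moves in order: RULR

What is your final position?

Start: (row=4, col=6)
  R (right): (row=4, col=6) -> (row=4, col=7)
  U (up): (row=4, col=7) -> (row=3, col=7)
  L (left): (row=3, col=7) -> (row=3, col=6)
  R (right): (row=3, col=6) -> (row=3, col=7)
Final: (row=3, col=7)

Answer: Final position: (row=3, col=7)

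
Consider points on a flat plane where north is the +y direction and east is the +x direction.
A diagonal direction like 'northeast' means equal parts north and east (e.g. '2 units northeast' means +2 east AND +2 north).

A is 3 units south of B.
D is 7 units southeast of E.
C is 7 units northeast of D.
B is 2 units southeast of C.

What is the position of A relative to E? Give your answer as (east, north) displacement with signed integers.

Place E at the origin (east=0, north=0).
  D is 7 units southeast of E: delta (east=+7, north=-7); D at (east=7, north=-7).
  C is 7 units northeast of D: delta (east=+7, north=+7); C at (east=14, north=0).
  B is 2 units southeast of C: delta (east=+2, north=-2); B at (east=16, north=-2).
  A is 3 units south of B: delta (east=+0, north=-3); A at (east=16, north=-5).
Therefore A relative to E: (east=16, north=-5).

Answer: A is at (east=16, north=-5) relative to E.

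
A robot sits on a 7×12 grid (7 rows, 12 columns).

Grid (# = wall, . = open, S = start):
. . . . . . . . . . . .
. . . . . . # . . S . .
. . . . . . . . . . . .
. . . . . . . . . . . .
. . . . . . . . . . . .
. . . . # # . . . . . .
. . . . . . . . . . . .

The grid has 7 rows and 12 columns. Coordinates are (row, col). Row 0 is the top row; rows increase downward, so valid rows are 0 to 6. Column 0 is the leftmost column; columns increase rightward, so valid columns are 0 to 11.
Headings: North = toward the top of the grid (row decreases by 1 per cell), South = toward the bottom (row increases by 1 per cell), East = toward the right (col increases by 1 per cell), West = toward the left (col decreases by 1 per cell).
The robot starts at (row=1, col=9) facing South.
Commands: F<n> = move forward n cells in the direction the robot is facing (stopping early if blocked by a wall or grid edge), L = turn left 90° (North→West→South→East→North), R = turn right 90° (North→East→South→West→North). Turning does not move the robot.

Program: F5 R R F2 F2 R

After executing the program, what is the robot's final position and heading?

Start: (row=1, col=9), facing South
  F5: move forward 5, now at (row=6, col=9)
  R: turn right, now facing West
  R: turn right, now facing North
  F2: move forward 2, now at (row=4, col=9)
  F2: move forward 2, now at (row=2, col=9)
  R: turn right, now facing East
Final: (row=2, col=9), facing East

Answer: Final position: (row=2, col=9), facing East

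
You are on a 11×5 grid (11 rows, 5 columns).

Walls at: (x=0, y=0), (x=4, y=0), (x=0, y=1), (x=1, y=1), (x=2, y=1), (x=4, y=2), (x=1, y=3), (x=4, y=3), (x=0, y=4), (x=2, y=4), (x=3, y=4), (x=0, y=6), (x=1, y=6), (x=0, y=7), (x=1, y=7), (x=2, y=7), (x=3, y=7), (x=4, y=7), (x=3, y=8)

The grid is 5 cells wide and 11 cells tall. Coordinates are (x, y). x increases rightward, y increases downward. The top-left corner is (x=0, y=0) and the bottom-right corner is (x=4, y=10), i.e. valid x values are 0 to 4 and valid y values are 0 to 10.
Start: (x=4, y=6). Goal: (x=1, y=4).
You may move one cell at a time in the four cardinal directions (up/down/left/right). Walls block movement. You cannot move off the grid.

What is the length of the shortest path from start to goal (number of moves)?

Answer: Shortest path length: 5

Derivation:
BFS from (x=4, y=6) until reaching (x=1, y=4):
  Distance 0: (x=4, y=6)
  Distance 1: (x=4, y=5), (x=3, y=6)
  Distance 2: (x=4, y=4), (x=3, y=5), (x=2, y=6)
  Distance 3: (x=2, y=5)
  Distance 4: (x=1, y=5)
  Distance 5: (x=1, y=4), (x=0, y=5)  <- goal reached here
One shortest path (5 moves): (x=4, y=6) -> (x=3, y=6) -> (x=2, y=6) -> (x=2, y=5) -> (x=1, y=5) -> (x=1, y=4)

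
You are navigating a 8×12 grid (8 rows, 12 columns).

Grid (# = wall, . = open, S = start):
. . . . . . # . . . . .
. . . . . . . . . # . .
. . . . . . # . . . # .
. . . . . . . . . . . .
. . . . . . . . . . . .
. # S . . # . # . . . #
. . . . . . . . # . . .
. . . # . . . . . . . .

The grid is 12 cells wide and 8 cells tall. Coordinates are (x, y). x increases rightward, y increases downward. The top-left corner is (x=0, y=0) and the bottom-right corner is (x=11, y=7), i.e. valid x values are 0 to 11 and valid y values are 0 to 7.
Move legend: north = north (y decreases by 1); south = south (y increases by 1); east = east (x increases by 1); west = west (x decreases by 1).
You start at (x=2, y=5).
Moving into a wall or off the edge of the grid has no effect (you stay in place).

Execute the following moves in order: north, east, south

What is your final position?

Answer: Final position: (x=3, y=5)

Derivation:
Start: (x=2, y=5)
  north (north): (x=2, y=5) -> (x=2, y=4)
  east (east): (x=2, y=4) -> (x=3, y=4)
  south (south): (x=3, y=4) -> (x=3, y=5)
Final: (x=3, y=5)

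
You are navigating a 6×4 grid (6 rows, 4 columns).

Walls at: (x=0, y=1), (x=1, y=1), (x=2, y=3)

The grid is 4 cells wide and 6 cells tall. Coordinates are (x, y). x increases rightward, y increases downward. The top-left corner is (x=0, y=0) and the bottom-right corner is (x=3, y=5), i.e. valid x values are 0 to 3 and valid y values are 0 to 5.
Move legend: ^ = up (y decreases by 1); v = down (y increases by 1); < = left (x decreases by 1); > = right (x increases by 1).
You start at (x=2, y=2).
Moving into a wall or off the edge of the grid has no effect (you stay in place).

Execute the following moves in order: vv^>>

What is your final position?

Start: (x=2, y=2)
  v (down): blocked, stay at (x=2, y=2)
  v (down): blocked, stay at (x=2, y=2)
  ^ (up): (x=2, y=2) -> (x=2, y=1)
  > (right): (x=2, y=1) -> (x=3, y=1)
  > (right): blocked, stay at (x=3, y=1)
Final: (x=3, y=1)

Answer: Final position: (x=3, y=1)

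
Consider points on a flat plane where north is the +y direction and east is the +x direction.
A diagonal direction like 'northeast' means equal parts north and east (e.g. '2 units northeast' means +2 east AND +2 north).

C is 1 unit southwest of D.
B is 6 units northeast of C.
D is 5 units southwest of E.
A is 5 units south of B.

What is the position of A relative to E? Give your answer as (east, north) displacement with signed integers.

Answer: A is at (east=0, north=-5) relative to E.

Derivation:
Place E at the origin (east=0, north=0).
  D is 5 units southwest of E: delta (east=-5, north=-5); D at (east=-5, north=-5).
  C is 1 unit southwest of D: delta (east=-1, north=-1); C at (east=-6, north=-6).
  B is 6 units northeast of C: delta (east=+6, north=+6); B at (east=0, north=0).
  A is 5 units south of B: delta (east=+0, north=-5); A at (east=0, north=-5).
Therefore A relative to E: (east=0, north=-5).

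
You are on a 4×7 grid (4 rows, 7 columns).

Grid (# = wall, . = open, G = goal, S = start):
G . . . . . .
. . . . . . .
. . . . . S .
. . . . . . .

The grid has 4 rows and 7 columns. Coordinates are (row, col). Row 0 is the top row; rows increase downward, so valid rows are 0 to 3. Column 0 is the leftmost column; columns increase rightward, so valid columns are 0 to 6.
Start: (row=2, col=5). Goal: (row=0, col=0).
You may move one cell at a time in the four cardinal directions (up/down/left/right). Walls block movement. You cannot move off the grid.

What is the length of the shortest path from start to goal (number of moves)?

BFS from (row=2, col=5) until reaching (row=0, col=0):
  Distance 0: (row=2, col=5)
  Distance 1: (row=1, col=5), (row=2, col=4), (row=2, col=6), (row=3, col=5)
  Distance 2: (row=0, col=5), (row=1, col=4), (row=1, col=6), (row=2, col=3), (row=3, col=4), (row=3, col=6)
  Distance 3: (row=0, col=4), (row=0, col=6), (row=1, col=3), (row=2, col=2), (row=3, col=3)
  Distance 4: (row=0, col=3), (row=1, col=2), (row=2, col=1), (row=3, col=2)
  Distance 5: (row=0, col=2), (row=1, col=1), (row=2, col=0), (row=3, col=1)
  Distance 6: (row=0, col=1), (row=1, col=0), (row=3, col=0)
  Distance 7: (row=0, col=0)  <- goal reached here
One shortest path (7 moves): (row=2, col=5) -> (row=2, col=4) -> (row=2, col=3) -> (row=2, col=2) -> (row=2, col=1) -> (row=2, col=0) -> (row=1, col=0) -> (row=0, col=0)

Answer: Shortest path length: 7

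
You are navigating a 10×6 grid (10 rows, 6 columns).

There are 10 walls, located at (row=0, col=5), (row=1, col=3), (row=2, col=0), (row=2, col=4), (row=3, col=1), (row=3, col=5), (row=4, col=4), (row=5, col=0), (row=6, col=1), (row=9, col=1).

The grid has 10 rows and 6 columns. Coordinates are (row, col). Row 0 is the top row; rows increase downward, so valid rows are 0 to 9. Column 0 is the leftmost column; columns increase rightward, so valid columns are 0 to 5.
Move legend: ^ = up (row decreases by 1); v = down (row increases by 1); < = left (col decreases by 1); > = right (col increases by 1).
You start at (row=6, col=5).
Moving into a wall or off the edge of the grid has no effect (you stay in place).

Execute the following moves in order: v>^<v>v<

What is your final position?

Answer: Final position: (row=8, col=4)

Derivation:
Start: (row=6, col=5)
  v (down): (row=6, col=5) -> (row=7, col=5)
  > (right): blocked, stay at (row=7, col=5)
  ^ (up): (row=7, col=5) -> (row=6, col=5)
  < (left): (row=6, col=5) -> (row=6, col=4)
  v (down): (row=6, col=4) -> (row=7, col=4)
  > (right): (row=7, col=4) -> (row=7, col=5)
  v (down): (row=7, col=5) -> (row=8, col=5)
  < (left): (row=8, col=5) -> (row=8, col=4)
Final: (row=8, col=4)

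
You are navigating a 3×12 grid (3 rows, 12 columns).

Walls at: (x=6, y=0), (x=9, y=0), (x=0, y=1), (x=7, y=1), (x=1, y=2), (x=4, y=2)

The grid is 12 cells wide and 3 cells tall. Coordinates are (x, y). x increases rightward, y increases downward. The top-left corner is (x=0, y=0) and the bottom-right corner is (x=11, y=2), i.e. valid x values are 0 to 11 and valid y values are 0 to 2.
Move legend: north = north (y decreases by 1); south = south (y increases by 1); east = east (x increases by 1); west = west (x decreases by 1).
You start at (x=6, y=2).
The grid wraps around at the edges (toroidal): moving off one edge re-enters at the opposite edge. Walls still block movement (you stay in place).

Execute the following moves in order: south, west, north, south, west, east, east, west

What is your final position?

Start: (x=6, y=2)
  south (south): blocked, stay at (x=6, y=2)
  west (west): (x=6, y=2) -> (x=5, y=2)
  north (north): (x=5, y=2) -> (x=5, y=1)
  south (south): (x=5, y=1) -> (x=5, y=2)
  west (west): blocked, stay at (x=5, y=2)
  east (east): (x=5, y=2) -> (x=6, y=2)
  east (east): (x=6, y=2) -> (x=7, y=2)
  west (west): (x=7, y=2) -> (x=6, y=2)
Final: (x=6, y=2)

Answer: Final position: (x=6, y=2)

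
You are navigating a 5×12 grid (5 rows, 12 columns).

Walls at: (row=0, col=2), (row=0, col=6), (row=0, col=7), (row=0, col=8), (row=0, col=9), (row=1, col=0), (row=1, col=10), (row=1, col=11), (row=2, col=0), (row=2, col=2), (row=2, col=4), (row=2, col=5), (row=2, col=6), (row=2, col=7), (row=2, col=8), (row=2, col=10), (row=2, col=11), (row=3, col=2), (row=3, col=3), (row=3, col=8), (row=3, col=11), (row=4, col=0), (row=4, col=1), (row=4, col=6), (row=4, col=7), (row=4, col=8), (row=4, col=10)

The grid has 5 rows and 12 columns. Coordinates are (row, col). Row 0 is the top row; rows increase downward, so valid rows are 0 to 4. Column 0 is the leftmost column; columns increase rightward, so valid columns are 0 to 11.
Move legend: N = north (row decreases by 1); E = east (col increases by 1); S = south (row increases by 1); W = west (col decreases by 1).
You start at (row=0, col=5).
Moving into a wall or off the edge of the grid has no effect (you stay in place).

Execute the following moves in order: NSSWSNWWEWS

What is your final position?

Start: (row=0, col=5)
  N (north): blocked, stay at (row=0, col=5)
  S (south): (row=0, col=5) -> (row=1, col=5)
  S (south): blocked, stay at (row=1, col=5)
  W (west): (row=1, col=5) -> (row=1, col=4)
  S (south): blocked, stay at (row=1, col=4)
  N (north): (row=1, col=4) -> (row=0, col=4)
  W (west): (row=0, col=4) -> (row=0, col=3)
  W (west): blocked, stay at (row=0, col=3)
  E (east): (row=0, col=3) -> (row=0, col=4)
  W (west): (row=0, col=4) -> (row=0, col=3)
  S (south): (row=0, col=3) -> (row=1, col=3)
Final: (row=1, col=3)

Answer: Final position: (row=1, col=3)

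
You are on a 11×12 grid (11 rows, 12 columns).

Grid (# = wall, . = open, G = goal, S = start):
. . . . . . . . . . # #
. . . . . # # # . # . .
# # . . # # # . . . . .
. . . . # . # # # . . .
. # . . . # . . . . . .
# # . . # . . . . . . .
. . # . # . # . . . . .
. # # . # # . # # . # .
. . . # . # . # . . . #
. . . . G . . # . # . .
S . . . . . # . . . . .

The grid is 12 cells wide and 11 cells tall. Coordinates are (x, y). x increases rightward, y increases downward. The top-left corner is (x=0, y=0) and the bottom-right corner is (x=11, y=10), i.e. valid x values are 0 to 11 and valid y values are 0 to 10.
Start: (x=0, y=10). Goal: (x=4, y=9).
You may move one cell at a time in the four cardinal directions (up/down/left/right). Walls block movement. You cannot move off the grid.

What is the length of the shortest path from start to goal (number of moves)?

BFS from (x=0, y=10) until reaching (x=4, y=9):
  Distance 0: (x=0, y=10)
  Distance 1: (x=0, y=9), (x=1, y=10)
  Distance 2: (x=0, y=8), (x=1, y=9), (x=2, y=10)
  Distance 3: (x=0, y=7), (x=1, y=8), (x=2, y=9), (x=3, y=10)
  Distance 4: (x=0, y=6), (x=2, y=8), (x=3, y=9), (x=4, y=10)
  Distance 5: (x=1, y=6), (x=4, y=9), (x=5, y=10)  <- goal reached here
One shortest path (5 moves): (x=0, y=10) -> (x=1, y=10) -> (x=2, y=10) -> (x=3, y=10) -> (x=4, y=10) -> (x=4, y=9)

Answer: Shortest path length: 5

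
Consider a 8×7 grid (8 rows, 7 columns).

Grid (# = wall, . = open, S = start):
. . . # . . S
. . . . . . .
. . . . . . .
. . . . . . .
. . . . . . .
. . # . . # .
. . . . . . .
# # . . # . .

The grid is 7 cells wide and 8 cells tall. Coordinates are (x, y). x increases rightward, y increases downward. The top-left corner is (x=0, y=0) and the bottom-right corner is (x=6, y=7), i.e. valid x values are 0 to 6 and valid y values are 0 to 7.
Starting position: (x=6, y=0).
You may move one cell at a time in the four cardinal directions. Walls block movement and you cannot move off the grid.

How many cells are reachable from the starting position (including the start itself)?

BFS flood-fill from (x=6, y=0):
  Distance 0: (x=6, y=0)
  Distance 1: (x=5, y=0), (x=6, y=1)
  Distance 2: (x=4, y=0), (x=5, y=1), (x=6, y=2)
  Distance 3: (x=4, y=1), (x=5, y=2), (x=6, y=3)
  Distance 4: (x=3, y=1), (x=4, y=2), (x=5, y=3), (x=6, y=4)
  Distance 5: (x=2, y=1), (x=3, y=2), (x=4, y=3), (x=5, y=4), (x=6, y=5)
  Distance 6: (x=2, y=0), (x=1, y=1), (x=2, y=2), (x=3, y=3), (x=4, y=4), (x=6, y=6)
  Distance 7: (x=1, y=0), (x=0, y=1), (x=1, y=2), (x=2, y=3), (x=3, y=4), (x=4, y=5), (x=5, y=6), (x=6, y=7)
  Distance 8: (x=0, y=0), (x=0, y=2), (x=1, y=3), (x=2, y=4), (x=3, y=5), (x=4, y=6), (x=5, y=7)
  Distance 9: (x=0, y=3), (x=1, y=4), (x=3, y=6)
  Distance 10: (x=0, y=4), (x=1, y=5), (x=2, y=6), (x=3, y=7)
  Distance 11: (x=0, y=5), (x=1, y=6), (x=2, y=7)
  Distance 12: (x=0, y=6)
Total reachable: 50 (grid has 50 open cells total)

Answer: Reachable cells: 50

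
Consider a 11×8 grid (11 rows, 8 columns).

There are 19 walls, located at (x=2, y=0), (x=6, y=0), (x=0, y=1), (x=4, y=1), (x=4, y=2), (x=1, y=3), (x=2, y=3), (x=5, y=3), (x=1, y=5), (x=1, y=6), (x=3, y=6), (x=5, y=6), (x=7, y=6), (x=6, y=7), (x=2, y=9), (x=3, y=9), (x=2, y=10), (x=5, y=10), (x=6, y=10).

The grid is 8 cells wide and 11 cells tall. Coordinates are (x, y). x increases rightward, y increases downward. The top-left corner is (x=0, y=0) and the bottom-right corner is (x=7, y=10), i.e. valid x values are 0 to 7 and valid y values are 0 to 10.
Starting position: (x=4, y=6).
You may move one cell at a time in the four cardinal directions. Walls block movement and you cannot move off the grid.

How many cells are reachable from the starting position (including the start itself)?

BFS flood-fill from (x=4, y=6):
  Distance 0: (x=4, y=6)
  Distance 1: (x=4, y=5), (x=4, y=7)
  Distance 2: (x=4, y=4), (x=3, y=5), (x=5, y=5), (x=3, y=7), (x=5, y=7), (x=4, y=8)
  Distance 3: (x=4, y=3), (x=3, y=4), (x=5, y=4), (x=2, y=5), (x=6, y=5), (x=2, y=7), (x=3, y=8), (x=5, y=8), (x=4, y=9)
  Distance 4: (x=3, y=3), (x=2, y=4), (x=6, y=4), (x=7, y=5), (x=2, y=6), (x=6, y=6), (x=1, y=7), (x=2, y=8), (x=6, y=8), (x=5, y=9), (x=4, y=10)
  Distance 5: (x=3, y=2), (x=6, y=3), (x=1, y=4), (x=7, y=4), (x=0, y=7), (x=1, y=8), (x=7, y=8), (x=6, y=9), (x=3, y=10)
  Distance 6: (x=3, y=1), (x=2, y=2), (x=6, y=2), (x=7, y=3), (x=0, y=4), (x=0, y=6), (x=7, y=7), (x=0, y=8), (x=1, y=9), (x=7, y=9)
  Distance 7: (x=3, y=0), (x=2, y=1), (x=6, y=1), (x=1, y=2), (x=5, y=2), (x=7, y=2), (x=0, y=3), (x=0, y=5), (x=0, y=9), (x=1, y=10), (x=7, y=10)
  Distance 8: (x=4, y=0), (x=1, y=1), (x=5, y=1), (x=7, y=1), (x=0, y=2), (x=0, y=10)
  Distance 9: (x=1, y=0), (x=5, y=0), (x=7, y=0)
  Distance 10: (x=0, y=0)
Total reachable: 69 (grid has 69 open cells total)

Answer: Reachable cells: 69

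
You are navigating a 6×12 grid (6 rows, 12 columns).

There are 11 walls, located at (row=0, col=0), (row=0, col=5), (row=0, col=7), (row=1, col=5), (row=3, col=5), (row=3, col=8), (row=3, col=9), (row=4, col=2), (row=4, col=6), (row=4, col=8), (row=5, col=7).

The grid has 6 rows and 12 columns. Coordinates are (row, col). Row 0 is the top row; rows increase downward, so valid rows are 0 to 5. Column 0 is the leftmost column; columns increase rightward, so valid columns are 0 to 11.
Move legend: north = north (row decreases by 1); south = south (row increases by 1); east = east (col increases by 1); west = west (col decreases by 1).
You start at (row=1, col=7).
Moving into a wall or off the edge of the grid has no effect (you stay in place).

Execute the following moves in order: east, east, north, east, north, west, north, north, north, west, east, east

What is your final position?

Start: (row=1, col=7)
  east (east): (row=1, col=7) -> (row=1, col=8)
  east (east): (row=1, col=8) -> (row=1, col=9)
  north (north): (row=1, col=9) -> (row=0, col=9)
  east (east): (row=0, col=9) -> (row=0, col=10)
  north (north): blocked, stay at (row=0, col=10)
  west (west): (row=0, col=10) -> (row=0, col=9)
  [×3]north (north): blocked, stay at (row=0, col=9)
  west (west): (row=0, col=9) -> (row=0, col=8)
  east (east): (row=0, col=8) -> (row=0, col=9)
  east (east): (row=0, col=9) -> (row=0, col=10)
Final: (row=0, col=10)

Answer: Final position: (row=0, col=10)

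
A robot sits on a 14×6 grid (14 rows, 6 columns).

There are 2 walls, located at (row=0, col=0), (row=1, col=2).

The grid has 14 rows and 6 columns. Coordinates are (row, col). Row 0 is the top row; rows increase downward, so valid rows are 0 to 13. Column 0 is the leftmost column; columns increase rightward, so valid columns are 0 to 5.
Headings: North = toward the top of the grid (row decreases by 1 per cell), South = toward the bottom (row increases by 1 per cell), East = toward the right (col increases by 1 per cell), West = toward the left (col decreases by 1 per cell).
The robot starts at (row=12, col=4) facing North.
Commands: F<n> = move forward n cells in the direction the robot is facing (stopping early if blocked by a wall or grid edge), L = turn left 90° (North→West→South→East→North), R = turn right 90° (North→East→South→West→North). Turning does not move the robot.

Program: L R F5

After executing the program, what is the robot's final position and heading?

Answer: Final position: (row=7, col=4), facing North

Derivation:
Start: (row=12, col=4), facing North
  L: turn left, now facing West
  R: turn right, now facing North
  F5: move forward 5, now at (row=7, col=4)
Final: (row=7, col=4), facing North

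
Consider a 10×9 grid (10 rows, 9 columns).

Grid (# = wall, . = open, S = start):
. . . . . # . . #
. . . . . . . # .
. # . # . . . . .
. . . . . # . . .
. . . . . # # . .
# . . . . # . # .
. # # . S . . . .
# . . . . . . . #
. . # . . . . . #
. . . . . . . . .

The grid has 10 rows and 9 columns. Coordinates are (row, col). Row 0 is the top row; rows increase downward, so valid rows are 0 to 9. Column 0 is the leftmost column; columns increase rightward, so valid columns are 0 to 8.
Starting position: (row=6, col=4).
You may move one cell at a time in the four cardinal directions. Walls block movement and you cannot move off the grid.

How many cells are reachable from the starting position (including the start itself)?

BFS flood-fill from (row=6, col=4):
  Distance 0: (row=6, col=4)
  Distance 1: (row=5, col=4), (row=6, col=3), (row=6, col=5), (row=7, col=4)
  Distance 2: (row=4, col=4), (row=5, col=3), (row=6, col=6), (row=7, col=3), (row=7, col=5), (row=8, col=4)
  Distance 3: (row=3, col=4), (row=4, col=3), (row=5, col=2), (row=5, col=6), (row=6, col=7), (row=7, col=2), (row=7, col=6), (row=8, col=3), (row=8, col=5), (row=9, col=4)
  Distance 4: (row=2, col=4), (row=3, col=3), (row=4, col=2), (row=5, col=1), (row=6, col=8), (row=7, col=1), (row=7, col=7), (row=8, col=6), (row=9, col=3), (row=9, col=5)
  Distance 5: (row=1, col=4), (row=2, col=5), (row=3, col=2), (row=4, col=1), (row=5, col=8), (row=8, col=1), (row=8, col=7), (row=9, col=2), (row=9, col=6)
  Distance 6: (row=0, col=4), (row=1, col=3), (row=1, col=5), (row=2, col=2), (row=2, col=6), (row=3, col=1), (row=4, col=0), (row=4, col=8), (row=8, col=0), (row=9, col=1), (row=9, col=7)
  Distance 7: (row=0, col=3), (row=1, col=2), (row=1, col=6), (row=2, col=7), (row=3, col=0), (row=3, col=6), (row=3, col=8), (row=4, col=7), (row=9, col=0), (row=9, col=8)
  Distance 8: (row=0, col=2), (row=0, col=6), (row=1, col=1), (row=2, col=0), (row=2, col=8), (row=3, col=7)
  Distance 9: (row=0, col=1), (row=0, col=7), (row=1, col=0), (row=1, col=8)
  Distance 10: (row=0, col=0)
Total reachable: 72 (grid has 73 open cells total)

Answer: Reachable cells: 72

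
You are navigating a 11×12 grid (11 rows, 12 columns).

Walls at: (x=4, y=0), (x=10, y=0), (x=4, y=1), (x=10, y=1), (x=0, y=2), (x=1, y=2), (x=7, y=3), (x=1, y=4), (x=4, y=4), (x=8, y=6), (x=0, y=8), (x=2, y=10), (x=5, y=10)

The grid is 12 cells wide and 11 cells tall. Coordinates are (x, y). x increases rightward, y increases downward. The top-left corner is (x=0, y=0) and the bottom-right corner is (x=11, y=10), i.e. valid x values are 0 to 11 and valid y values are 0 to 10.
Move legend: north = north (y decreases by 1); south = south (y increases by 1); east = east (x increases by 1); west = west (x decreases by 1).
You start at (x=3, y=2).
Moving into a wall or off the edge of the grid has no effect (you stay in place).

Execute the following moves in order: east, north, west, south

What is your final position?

Answer: Final position: (x=3, y=3)

Derivation:
Start: (x=3, y=2)
  east (east): (x=3, y=2) -> (x=4, y=2)
  north (north): blocked, stay at (x=4, y=2)
  west (west): (x=4, y=2) -> (x=3, y=2)
  south (south): (x=3, y=2) -> (x=3, y=3)
Final: (x=3, y=3)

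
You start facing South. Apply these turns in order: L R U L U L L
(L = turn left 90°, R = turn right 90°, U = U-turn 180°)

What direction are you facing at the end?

Answer: Final heading: West

Derivation:
Start: South
  L (left (90° counter-clockwise)) -> East
  R (right (90° clockwise)) -> South
  U (U-turn (180°)) -> North
  L (left (90° counter-clockwise)) -> West
  U (U-turn (180°)) -> East
  L (left (90° counter-clockwise)) -> North
  L (left (90° counter-clockwise)) -> West
Final: West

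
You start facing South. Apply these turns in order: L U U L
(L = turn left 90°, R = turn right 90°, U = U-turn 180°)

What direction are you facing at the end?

Start: South
  L (left (90° counter-clockwise)) -> East
  U (U-turn (180°)) -> West
  U (U-turn (180°)) -> East
  L (left (90° counter-clockwise)) -> North
Final: North

Answer: Final heading: North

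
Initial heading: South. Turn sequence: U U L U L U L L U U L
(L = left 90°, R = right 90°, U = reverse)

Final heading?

Start: South
  U (U-turn (180°)) -> North
  U (U-turn (180°)) -> South
  L (left (90° counter-clockwise)) -> East
  U (U-turn (180°)) -> West
  L (left (90° counter-clockwise)) -> South
  U (U-turn (180°)) -> North
  L (left (90° counter-clockwise)) -> West
  L (left (90° counter-clockwise)) -> South
  U (U-turn (180°)) -> North
  U (U-turn (180°)) -> South
  L (left (90° counter-clockwise)) -> East
Final: East

Answer: Final heading: East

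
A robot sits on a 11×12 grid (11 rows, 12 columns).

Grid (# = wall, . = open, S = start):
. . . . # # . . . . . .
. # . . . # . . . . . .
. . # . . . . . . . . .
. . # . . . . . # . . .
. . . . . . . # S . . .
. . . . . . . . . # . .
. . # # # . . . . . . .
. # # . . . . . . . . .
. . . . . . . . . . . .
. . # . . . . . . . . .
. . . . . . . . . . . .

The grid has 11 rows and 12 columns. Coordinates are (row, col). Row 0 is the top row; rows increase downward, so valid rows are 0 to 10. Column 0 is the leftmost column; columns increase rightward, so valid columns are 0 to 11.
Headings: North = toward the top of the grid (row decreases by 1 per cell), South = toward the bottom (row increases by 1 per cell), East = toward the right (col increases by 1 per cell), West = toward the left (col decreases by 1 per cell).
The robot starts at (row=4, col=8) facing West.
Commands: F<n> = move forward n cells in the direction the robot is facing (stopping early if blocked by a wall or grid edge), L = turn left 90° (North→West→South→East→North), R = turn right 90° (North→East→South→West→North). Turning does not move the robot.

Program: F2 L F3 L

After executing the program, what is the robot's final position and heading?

Start: (row=4, col=8), facing West
  F2: move forward 0/2 (blocked), now at (row=4, col=8)
  L: turn left, now facing South
  F3: move forward 3, now at (row=7, col=8)
  L: turn left, now facing East
Final: (row=7, col=8), facing East

Answer: Final position: (row=7, col=8), facing East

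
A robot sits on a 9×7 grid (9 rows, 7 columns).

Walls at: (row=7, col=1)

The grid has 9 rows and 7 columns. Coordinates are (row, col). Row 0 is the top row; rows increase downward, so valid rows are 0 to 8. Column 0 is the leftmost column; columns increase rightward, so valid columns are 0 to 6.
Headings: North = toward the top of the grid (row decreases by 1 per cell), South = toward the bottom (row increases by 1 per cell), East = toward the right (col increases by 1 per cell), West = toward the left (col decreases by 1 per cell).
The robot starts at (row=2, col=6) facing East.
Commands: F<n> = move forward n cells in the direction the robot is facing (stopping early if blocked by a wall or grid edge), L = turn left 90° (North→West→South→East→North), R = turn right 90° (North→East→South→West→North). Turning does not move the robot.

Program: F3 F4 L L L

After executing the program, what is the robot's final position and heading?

Answer: Final position: (row=2, col=6), facing South

Derivation:
Start: (row=2, col=6), facing East
  F3: move forward 0/3 (blocked), now at (row=2, col=6)
  F4: move forward 0/4 (blocked), now at (row=2, col=6)
  L: turn left, now facing North
  L: turn left, now facing West
  L: turn left, now facing South
Final: (row=2, col=6), facing South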